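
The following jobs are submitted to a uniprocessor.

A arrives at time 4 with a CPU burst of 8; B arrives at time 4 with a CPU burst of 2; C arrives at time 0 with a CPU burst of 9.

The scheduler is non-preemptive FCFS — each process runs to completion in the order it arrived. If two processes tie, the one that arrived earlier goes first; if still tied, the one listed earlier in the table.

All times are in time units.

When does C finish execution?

Gantt: | C 0-9 | A 9-17 | B 17-19 |
Completion: A=17  B=19  C=9

9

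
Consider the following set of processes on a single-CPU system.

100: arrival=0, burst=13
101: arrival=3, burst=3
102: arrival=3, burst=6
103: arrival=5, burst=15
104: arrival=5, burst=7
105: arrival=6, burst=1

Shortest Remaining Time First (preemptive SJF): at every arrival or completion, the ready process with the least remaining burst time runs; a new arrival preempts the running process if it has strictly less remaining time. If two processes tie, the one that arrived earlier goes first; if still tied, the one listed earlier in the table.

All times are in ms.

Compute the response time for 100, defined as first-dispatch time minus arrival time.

Schedule: | 100 0-3 | 101 3-6 | 105 6-7 | 102 7-13 | 104 13-20 | 100 20-30 | 103 30-45 |
Completion: 100=30  101=6  102=13  103=45  104=20  105=7
Turnaround (C−A): 100=30  101=3  102=10  103=40  104=15  105=1
Response(100) = first start − arrival = 0 − 0 = 0

0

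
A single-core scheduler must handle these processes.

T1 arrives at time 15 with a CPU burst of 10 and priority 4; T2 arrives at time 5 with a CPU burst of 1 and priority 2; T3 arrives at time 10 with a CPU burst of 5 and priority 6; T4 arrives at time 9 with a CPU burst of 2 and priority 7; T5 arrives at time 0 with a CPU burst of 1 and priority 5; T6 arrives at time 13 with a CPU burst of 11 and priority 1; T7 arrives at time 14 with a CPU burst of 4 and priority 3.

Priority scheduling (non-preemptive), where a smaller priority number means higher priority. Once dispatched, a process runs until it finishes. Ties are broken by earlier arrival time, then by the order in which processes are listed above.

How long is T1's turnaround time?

Schedule: | T5 0-1 | idle 1-5 | T2 5-6 | idle 6-9 | T4 9-11 | T3 11-16 | T6 16-27 | T7 27-31 | T1 31-41 |
Completion: T1=41  T2=6  T3=16  T4=11  T5=1  T6=27  T7=31
Turnaround(T1) = completion − arrival = 41 − 15 = 26

26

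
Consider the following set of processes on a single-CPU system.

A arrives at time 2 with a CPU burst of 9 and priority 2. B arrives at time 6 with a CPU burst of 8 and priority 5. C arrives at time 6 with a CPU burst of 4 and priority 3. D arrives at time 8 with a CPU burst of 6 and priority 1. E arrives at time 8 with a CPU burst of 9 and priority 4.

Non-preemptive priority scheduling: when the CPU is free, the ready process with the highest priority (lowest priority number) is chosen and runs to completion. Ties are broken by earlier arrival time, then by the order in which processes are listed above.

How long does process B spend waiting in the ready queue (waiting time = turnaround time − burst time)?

Gantt: | idle 0-2 | A 2-11 | D 11-17 | C 17-21 | E 21-30 | B 30-38 |
Completion: A=11  B=38  C=21  D=17  E=30
Turnaround (C−A): A=9  B=32  C=15  D=9  E=22
Waiting(B) = turnaround − burst = 32 − 8 = 24

24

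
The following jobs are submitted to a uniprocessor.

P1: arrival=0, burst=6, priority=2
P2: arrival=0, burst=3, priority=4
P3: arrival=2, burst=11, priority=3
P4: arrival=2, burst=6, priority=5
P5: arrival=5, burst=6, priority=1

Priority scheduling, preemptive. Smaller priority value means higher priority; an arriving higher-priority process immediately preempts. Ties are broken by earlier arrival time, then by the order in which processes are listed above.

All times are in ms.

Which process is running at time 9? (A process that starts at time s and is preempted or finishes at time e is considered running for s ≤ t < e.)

P5

Gantt: | P1 0-5 | P5 5-11 | P1 11-12 | P3 12-23 | P2 23-26 | P4 26-32 |
Completion: P1=12  P2=26  P3=23  P4=32  P5=11
Turnaround (C−A): P1=12  P2=26  P3=21  P4=30  P5=6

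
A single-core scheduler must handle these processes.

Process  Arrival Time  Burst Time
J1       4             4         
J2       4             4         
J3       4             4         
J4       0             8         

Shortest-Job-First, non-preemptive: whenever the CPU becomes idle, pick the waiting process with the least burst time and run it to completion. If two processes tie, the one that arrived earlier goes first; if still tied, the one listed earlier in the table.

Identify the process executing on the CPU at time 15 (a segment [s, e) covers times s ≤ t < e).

Timeline: | J4 0-8 | J1 8-12 | J2 12-16 | J3 16-20 |
Completion: J1=12  J2=16  J3=20  J4=8
Turnaround (C−A): J1=8  J2=12  J3=16  J4=8

J2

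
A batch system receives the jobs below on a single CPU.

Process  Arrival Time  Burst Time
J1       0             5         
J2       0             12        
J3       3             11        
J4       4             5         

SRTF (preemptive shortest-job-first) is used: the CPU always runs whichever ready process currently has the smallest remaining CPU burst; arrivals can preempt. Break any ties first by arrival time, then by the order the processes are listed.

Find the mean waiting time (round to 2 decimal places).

Timeline: | J1 0-5 | J4 5-10 | J3 10-21 | J2 21-33 |
Completion: J1=5  J2=33  J3=21  J4=10
Turnaround (C−A): J1=5  J2=33  J3=18  J4=6
Waiting times: J1=0, J2=21, J3=7, J4=1
Average waiting = (0+21+7+1) / 4 = 29/4 = 7.25

7.25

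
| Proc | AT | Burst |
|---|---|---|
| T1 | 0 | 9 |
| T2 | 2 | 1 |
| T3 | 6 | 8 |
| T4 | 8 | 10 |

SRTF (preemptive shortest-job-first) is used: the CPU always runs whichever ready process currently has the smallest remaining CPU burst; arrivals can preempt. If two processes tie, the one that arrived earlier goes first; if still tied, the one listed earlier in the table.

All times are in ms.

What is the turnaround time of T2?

Timeline: | T1 0-2 | T2 2-3 | T1 3-10 | T3 10-18 | T4 18-28 |
Completion: T1=10  T2=3  T3=18  T4=28
Turnaround (C−A): T1=10  T2=1  T3=12  T4=20
Turnaround(T2) = completion − arrival = 3 − 2 = 1

1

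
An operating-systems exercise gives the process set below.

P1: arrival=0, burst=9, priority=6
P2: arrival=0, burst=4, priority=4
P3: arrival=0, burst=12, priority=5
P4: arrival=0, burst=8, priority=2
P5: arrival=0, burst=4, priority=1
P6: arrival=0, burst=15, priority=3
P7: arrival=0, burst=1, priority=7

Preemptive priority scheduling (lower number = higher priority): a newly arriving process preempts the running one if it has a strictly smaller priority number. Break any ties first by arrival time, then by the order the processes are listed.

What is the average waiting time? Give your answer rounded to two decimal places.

Gantt: | P5 0-4 | P4 4-12 | P6 12-27 | P2 27-31 | P3 31-43 | P1 43-52 | P7 52-53 |
Completion: P1=52  P2=31  P3=43  P4=12  P5=4  P6=27  P7=53
Waiting times: P1=43, P2=27, P3=31, P4=4, P5=0, P6=12, P7=52
Average waiting = (43+27+31+4+0+12+52) / 7 = 169/7 = 24.14

24.14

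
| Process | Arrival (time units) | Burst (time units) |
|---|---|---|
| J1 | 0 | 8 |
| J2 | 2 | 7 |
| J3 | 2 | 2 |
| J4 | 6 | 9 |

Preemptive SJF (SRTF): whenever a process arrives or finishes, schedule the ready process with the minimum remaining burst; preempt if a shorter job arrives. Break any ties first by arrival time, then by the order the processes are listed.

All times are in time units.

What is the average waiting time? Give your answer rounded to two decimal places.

Timeline: | J1 0-2 | J3 2-4 | J1 4-10 | J2 10-17 | J4 17-26 |
Completion: J1=10  J2=17  J3=4  J4=26
Waiting times: J1=2, J2=8, J3=0, J4=11
Average waiting = (2+8+0+11) / 4 = 21/4 = 5.25

5.25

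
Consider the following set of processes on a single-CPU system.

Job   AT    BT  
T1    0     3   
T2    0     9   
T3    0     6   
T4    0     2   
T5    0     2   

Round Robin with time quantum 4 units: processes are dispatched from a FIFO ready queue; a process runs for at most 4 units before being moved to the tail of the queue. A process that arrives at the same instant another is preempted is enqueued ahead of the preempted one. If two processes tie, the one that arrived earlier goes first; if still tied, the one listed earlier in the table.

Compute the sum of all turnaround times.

74

Timeline: | T1 0-3 | T2 3-7 | T3 7-11 | T4 11-13 | T5 13-15 | T2 15-19 | T3 19-21 | T2 21-22 |
Completion: T1=3  T2=22  T3=21  T4=13  T5=15
Turnaround = completion − arrival: T1=3, T2=22, T3=21, T4=13, T5=15
Total turnaround = 3 + 22 + 21 + 13 + 15 = 74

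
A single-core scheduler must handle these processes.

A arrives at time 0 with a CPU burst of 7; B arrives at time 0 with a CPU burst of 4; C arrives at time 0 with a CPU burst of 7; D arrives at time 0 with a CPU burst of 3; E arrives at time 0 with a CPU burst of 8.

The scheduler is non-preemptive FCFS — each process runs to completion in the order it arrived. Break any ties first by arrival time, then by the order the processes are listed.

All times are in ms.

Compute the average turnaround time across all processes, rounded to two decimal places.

17.20

Gantt: | A 0-7 | B 7-11 | C 11-18 | D 18-21 | E 21-29 |
Completion: A=7  B=11  C=18  D=21  E=29
Turnaround (C−A): A=7  B=11  C=18  D=21  E=29
Turnaround times: A=7, B=11, C=18, D=21, E=29
Average turnaround = (7+11+18+21+29) / 5 = 86/5 = 17.20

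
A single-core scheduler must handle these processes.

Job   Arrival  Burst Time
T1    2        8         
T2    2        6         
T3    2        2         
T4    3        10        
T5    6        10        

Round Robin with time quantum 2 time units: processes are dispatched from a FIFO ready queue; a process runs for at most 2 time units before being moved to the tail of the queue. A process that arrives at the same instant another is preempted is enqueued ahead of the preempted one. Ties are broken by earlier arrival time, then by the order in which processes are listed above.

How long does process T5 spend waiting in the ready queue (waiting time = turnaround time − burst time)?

Timeline: | idle 0-2 | T1 2-4 | T2 4-6 | T3 6-8 | T4 8-10 | T1 10-12 | T5 12-14 | T2 14-16 | T4 16-18 | T1 18-20 | T5 20-22 | T2 22-24 | T4 24-26 | T1 26-28 | T5 28-30 | T4 30-32 | T5 32-34 | T4 34-36 | T5 36-38 |
Completion: T1=28  T2=24  T3=8  T4=36  T5=38
Turnaround (C−A): T1=26  T2=22  T3=6  T4=33  T5=32
Waiting(T5) = turnaround − burst = 32 − 10 = 22

22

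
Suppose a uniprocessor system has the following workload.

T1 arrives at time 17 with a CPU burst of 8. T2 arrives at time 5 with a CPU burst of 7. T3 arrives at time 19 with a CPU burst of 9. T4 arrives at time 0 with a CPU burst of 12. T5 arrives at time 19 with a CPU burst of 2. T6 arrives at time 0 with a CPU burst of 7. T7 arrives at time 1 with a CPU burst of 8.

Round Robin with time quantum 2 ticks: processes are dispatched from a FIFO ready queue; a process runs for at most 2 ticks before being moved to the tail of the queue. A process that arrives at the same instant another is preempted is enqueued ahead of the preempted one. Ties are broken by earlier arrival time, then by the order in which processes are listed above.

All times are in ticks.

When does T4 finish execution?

Gantt: | T4 0-2 | T6 2-4 | T7 4-6 | T4 6-8 | T6 8-10 | T2 10-12 | T7 12-14 | T4 14-16 | T6 16-18 | T2 18-20 | T7 20-22 | T4 22-24 | T1 24-26 | T6 26-27 | T3 27-29 | T5 29-31 | T2 31-33 | T7 33-35 | T4 35-37 | T1 37-39 | T3 39-41 | T2 41-42 | T4 42-44 | T1 44-46 | T3 46-48 | T1 48-50 | T3 50-53 |
Completion: T1=50  T2=42  T3=53  T4=44  T5=31  T6=27  T7=35
Turnaround (C−A): T1=33  T2=37  T3=34  T4=44  T5=12  T6=27  T7=34

44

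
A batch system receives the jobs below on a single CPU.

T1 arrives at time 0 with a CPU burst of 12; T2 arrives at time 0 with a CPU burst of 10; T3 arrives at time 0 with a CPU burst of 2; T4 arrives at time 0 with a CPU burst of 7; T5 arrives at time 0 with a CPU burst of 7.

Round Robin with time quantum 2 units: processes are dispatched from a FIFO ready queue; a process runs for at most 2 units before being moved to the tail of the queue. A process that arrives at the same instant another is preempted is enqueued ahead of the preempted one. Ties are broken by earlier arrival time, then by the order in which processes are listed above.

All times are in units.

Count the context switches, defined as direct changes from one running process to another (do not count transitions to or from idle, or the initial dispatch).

Timeline: | T1 0-2 | T2 2-4 | T3 4-6 | T4 6-8 | T5 8-10 | T1 10-12 | T2 12-14 | T4 14-16 | T5 16-18 | T1 18-20 | T2 20-22 | T4 22-24 | T5 24-26 | T1 26-28 | T2 28-30 | T4 30-31 | T5 31-32 | T1 32-34 | T2 34-36 | T1 36-38 |
Completion: T1=38  T2=36  T3=6  T4=31  T5=32
Turnaround (C−A): T1=38  T2=36  T3=6  T4=31  T5=32

19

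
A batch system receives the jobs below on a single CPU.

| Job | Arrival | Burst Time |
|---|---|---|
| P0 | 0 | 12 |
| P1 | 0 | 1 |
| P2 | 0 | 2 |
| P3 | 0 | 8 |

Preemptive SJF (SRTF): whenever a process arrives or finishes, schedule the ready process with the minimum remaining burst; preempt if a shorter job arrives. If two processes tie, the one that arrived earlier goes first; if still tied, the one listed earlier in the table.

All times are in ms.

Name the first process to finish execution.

Gantt: | P1 0-1 | P2 1-3 | P3 3-11 | P0 11-23 |
Completion: P0=23  P1=1  P2=3  P3=11
Finish order: P1 → P2 → P3 → P0

P1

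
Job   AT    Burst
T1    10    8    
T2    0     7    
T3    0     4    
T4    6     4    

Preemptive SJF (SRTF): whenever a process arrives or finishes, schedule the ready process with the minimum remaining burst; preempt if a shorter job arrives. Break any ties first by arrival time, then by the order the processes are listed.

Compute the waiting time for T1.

Schedule: | T3 0-4 | T2 4-6 | T4 6-10 | T2 10-15 | T1 15-23 |
Completion: T1=23  T2=15  T3=4  T4=10
Waiting(T1) = turnaround − burst = 13 − 8 = 5

5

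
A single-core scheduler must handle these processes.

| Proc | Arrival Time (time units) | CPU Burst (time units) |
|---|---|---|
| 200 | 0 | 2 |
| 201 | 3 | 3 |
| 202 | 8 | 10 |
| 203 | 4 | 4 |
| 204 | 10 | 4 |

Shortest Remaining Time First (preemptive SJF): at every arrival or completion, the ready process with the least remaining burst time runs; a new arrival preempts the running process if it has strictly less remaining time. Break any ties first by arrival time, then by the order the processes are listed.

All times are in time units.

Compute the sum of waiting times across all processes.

Gantt: | 200 0-2 | idle 2-3 | 201 3-6 | 203 6-10 | 204 10-14 | 202 14-24 |
Completion: 200=2  201=6  202=24  203=10  204=14
Turnaround (C−A): 200=2  201=3  202=16  203=6  204=4
Waiting = turnaround − burst: 200=0, 201=0, 202=6, 203=2, 204=0
Total waiting = 0 + 0 + 6 + 2 + 0 = 8

8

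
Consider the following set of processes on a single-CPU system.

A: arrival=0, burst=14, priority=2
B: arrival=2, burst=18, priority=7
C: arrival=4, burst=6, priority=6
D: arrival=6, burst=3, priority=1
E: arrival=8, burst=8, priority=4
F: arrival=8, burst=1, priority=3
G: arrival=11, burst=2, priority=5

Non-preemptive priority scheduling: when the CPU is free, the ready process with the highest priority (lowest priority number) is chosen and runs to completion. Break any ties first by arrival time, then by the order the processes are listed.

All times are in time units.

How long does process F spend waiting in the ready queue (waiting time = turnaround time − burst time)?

9

Timeline: | A 0-14 | D 14-17 | F 17-18 | E 18-26 | G 26-28 | C 28-34 | B 34-52 |
Completion: A=14  B=52  C=34  D=17  E=26  F=18  G=28
Waiting(F) = turnaround − burst = 10 − 1 = 9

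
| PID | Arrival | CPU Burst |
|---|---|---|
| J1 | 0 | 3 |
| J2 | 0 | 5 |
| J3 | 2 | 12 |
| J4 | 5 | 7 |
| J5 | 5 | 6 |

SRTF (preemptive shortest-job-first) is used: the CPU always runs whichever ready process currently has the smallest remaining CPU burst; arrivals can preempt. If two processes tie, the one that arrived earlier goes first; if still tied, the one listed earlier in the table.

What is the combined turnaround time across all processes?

67

Timeline: | J1 0-3 | J2 3-8 | J5 8-14 | J4 14-21 | J3 21-33 |
Completion: J1=3  J2=8  J3=33  J4=21  J5=14
Turnaround (C−A): J1=3  J2=8  J3=31  J4=16  J5=9
Turnaround = completion − arrival: J1=3, J2=8, J3=31, J4=16, J5=9
Total turnaround = 3 + 8 + 31 + 16 + 9 = 67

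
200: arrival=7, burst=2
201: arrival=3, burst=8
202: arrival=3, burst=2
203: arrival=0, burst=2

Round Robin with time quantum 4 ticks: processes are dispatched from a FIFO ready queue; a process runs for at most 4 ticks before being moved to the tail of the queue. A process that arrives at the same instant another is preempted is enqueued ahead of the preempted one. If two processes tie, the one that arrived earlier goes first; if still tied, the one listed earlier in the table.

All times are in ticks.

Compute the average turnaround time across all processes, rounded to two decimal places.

6.00

Timeline: | 203 0-2 | idle 2-3 | 201 3-7 | 202 7-9 | 200 9-11 | 201 11-15 |
Completion: 200=11  201=15  202=9  203=2
Turnaround (C−A): 200=4  201=12  202=6  203=2
Turnaround times: 200=4, 201=12, 202=6, 203=2
Average turnaround = (4+12+6+2) / 4 = 24/4 = 6.00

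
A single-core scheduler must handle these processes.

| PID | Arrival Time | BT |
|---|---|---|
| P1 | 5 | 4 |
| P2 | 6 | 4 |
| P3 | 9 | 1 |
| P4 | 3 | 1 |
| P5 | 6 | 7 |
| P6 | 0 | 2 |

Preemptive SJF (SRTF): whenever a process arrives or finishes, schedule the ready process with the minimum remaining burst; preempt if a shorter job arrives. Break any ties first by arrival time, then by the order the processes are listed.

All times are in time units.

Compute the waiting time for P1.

0

Gantt: | P6 0-2 | idle 2-3 | P4 3-4 | idle 4-5 | P1 5-9 | P3 9-10 | P2 10-14 | P5 14-21 |
Completion: P1=9  P2=14  P3=10  P4=4  P5=21  P6=2
Waiting(P1) = turnaround − burst = 4 − 4 = 0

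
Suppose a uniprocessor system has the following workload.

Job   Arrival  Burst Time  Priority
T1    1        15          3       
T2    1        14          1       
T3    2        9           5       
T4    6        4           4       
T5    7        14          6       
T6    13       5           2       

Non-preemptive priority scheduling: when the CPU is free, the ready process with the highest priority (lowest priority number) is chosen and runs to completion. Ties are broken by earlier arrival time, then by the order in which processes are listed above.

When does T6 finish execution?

Timeline: | idle 0-1 | T2 1-15 | T6 15-20 | T1 20-35 | T4 35-39 | T3 39-48 | T5 48-62 |
Completion: T1=35  T2=15  T3=48  T4=39  T5=62  T6=20

20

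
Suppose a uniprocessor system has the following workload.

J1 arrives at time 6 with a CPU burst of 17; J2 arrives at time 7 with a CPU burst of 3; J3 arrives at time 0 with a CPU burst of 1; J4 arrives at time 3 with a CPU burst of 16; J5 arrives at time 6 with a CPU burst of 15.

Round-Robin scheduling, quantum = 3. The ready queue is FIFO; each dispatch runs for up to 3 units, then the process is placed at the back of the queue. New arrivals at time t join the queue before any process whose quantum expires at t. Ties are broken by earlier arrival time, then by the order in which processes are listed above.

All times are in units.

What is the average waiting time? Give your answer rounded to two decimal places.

Gantt: | J3 0-1 | idle 1-3 | J4 3-6 | J1 6-9 | J5 9-12 | J4 12-15 | J2 15-18 | J1 18-21 | J5 21-24 | J4 24-27 | J1 27-30 | J5 30-33 | J4 33-36 | J1 36-39 | J5 39-42 | J4 42-45 | J1 45-48 | J5 48-51 | J4 51-52 | J1 52-54 |
Completion: J1=54  J2=18  J3=1  J4=52  J5=51
Turnaround (C−A): J1=48  J2=11  J3=1  J4=49  J5=45
Waiting times: J1=31, J2=8, J3=0, J4=33, J5=30
Average waiting = (31+8+0+33+30) / 5 = 102/5 = 20.40

20.40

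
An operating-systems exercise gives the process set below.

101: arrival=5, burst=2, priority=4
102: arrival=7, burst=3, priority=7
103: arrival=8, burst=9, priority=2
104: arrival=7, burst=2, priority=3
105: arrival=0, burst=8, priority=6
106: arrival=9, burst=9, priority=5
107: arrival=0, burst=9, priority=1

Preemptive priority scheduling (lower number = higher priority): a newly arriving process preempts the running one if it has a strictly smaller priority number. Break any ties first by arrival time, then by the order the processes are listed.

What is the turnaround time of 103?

10

Timeline: | 107 0-9 | 103 9-18 | 104 18-20 | 101 20-22 | 106 22-31 | 105 31-39 | 102 39-42 |
Completion: 101=22  102=42  103=18  104=20  105=39  106=31  107=9
Turnaround (C−A): 101=17  102=35  103=10  104=13  105=39  106=22  107=9
Turnaround(103) = completion − arrival = 18 − 8 = 10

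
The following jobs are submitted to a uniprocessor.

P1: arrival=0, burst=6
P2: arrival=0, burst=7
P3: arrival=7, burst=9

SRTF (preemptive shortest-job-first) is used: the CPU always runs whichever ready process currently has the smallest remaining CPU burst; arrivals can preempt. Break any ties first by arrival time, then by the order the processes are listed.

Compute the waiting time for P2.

Gantt: | P1 0-6 | P2 6-13 | P3 13-22 |
Completion: P1=6  P2=13  P3=22
Waiting(P2) = turnaround − burst = 13 − 7 = 6

6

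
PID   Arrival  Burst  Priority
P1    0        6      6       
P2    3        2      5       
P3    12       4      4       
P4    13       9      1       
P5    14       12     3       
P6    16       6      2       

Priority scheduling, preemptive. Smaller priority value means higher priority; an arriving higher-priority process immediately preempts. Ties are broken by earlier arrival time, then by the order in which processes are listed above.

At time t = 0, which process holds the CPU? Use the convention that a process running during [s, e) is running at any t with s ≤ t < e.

Schedule: | P1 0-3 | P2 3-5 | P1 5-8 | idle 8-12 | P3 12-13 | P4 13-22 | P6 22-28 | P5 28-40 | P3 40-43 |
Completion: P1=8  P2=5  P3=43  P4=22  P5=40  P6=28
Turnaround (C−A): P1=8  P2=2  P3=31  P4=9  P5=26  P6=12

P1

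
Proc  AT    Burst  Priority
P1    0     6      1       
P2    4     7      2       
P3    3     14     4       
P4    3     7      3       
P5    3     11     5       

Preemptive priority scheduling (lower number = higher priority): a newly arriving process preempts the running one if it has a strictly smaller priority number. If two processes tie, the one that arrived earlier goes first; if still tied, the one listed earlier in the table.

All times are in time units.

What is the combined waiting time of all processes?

60

Schedule: | P1 0-6 | P2 6-13 | P4 13-20 | P3 20-34 | P5 34-45 |
Completion: P1=6  P2=13  P3=34  P4=20  P5=45
Turnaround (C−A): P1=6  P2=9  P3=31  P4=17  P5=42
Waiting = turnaround − burst: P1=0, P2=2, P3=17, P4=10, P5=31
Total waiting = 0 + 2 + 17 + 10 + 31 = 60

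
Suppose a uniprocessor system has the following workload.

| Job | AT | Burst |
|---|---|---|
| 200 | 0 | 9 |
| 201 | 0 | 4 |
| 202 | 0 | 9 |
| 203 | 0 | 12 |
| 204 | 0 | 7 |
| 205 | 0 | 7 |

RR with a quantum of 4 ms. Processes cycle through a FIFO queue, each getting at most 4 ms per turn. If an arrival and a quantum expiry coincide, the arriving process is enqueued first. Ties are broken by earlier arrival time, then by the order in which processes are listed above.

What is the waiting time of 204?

Timeline: | 200 0-4 | 201 4-8 | 202 8-12 | 203 12-16 | 204 16-20 | 205 20-24 | 200 24-28 | 202 28-32 | 203 32-36 | 204 36-39 | 205 39-42 | 200 42-43 | 202 43-44 | 203 44-48 |
Completion: 200=43  201=8  202=44  203=48  204=39  205=42
Waiting(204) = turnaround − burst = 39 − 7 = 32

32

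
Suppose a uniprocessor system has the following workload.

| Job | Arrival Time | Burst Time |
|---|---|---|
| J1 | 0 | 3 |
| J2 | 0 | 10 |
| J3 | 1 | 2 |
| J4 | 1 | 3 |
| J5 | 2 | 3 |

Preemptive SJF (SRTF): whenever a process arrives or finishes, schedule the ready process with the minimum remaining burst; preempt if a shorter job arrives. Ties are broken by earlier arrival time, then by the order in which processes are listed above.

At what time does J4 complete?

8

Gantt: | J1 0-3 | J3 3-5 | J4 5-8 | J5 8-11 | J2 11-21 |
Completion: J1=3  J2=21  J3=5  J4=8  J5=11
Turnaround (C−A): J1=3  J2=21  J3=4  J4=7  J5=9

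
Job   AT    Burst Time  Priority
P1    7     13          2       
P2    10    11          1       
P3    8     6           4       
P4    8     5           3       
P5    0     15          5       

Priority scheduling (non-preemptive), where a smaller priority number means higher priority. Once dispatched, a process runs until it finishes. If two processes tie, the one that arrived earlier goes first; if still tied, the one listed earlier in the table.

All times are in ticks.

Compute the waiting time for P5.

Schedule: | P5 0-15 | P2 15-26 | P1 26-39 | P4 39-44 | P3 44-50 |
Completion: P1=39  P2=26  P3=50  P4=44  P5=15
Turnaround (C−A): P1=32  P2=16  P3=42  P4=36  P5=15
Waiting(P5) = turnaround − burst = 15 − 15 = 0

0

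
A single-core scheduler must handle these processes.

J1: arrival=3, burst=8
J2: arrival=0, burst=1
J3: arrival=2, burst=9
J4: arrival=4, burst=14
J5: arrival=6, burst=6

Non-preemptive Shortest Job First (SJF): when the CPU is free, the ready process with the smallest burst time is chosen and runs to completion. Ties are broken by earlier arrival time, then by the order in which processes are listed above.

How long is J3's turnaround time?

9

Timeline: | J2 0-1 | idle 1-2 | J3 2-11 | J5 11-17 | J1 17-25 | J4 25-39 |
Completion: J1=25  J2=1  J3=11  J4=39  J5=17
Turnaround (C−A): J1=22  J2=1  J3=9  J4=35  J5=11
Turnaround(J3) = completion − arrival = 11 − 2 = 9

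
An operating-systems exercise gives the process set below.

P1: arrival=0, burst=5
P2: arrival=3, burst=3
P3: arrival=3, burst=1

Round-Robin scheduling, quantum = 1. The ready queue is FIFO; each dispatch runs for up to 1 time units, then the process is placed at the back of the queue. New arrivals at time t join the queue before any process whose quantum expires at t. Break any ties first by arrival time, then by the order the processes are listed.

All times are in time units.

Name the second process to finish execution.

P1

Schedule: | P1 0-3 | P2 3-4 | P3 4-5 | P1 5-6 | P2 6-7 | P1 7-8 | P2 8-9 |
Completion: P1=8  P2=9  P3=5
Turnaround (C−A): P1=8  P2=6  P3=2
Finish order: P3 → P1 → P2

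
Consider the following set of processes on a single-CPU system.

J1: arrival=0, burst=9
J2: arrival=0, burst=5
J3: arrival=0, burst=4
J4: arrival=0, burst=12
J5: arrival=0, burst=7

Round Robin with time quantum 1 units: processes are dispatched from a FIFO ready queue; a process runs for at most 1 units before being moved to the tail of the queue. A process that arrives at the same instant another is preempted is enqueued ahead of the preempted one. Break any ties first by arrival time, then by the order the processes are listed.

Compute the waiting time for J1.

Schedule: | J1 0-1 | J2 1-2 | J3 2-3 | J4 3-4 | J5 4-5 | J1 5-6 | J2 6-7 | J3 7-8 | J4 8-9 | J5 9-10 | J1 10-11 | J2 11-12 | J3 12-13 | J4 13-14 | J5 14-15 | J1 15-16 | J2 16-17 | J3 17-18 | J4 18-19 | J5 19-20 | J1 20-21 | J2 21-22 | J4 22-23 | J5 23-24 | J1 24-25 | J4 25-26 | J5 26-27 | J1 27-28 | J4 28-29 | J5 29-30 | J1 30-31 | J4 31-32 | J1 32-33 | J4 33-37 |
Completion: J1=33  J2=22  J3=18  J4=37  J5=30
Turnaround (C−A): J1=33  J2=22  J3=18  J4=37  J5=30
Waiting(J1) = turnaround − burst = 33 − 9 = 24

24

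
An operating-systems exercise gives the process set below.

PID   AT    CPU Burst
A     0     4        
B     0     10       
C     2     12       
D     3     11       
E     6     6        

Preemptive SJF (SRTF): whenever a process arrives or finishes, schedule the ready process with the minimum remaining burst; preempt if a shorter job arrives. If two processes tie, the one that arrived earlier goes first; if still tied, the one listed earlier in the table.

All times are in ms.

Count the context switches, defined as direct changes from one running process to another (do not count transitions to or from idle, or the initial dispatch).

5

Timeline: | A 0-4 | B 4-6 | E 6-12 | B 12-20 | D 20-31 | C 31-43 |
Completion: A=4  B=20  C=43  D=31  E=12
Turnaround (C−A): A=4  B=20  C=41  D=28  E=6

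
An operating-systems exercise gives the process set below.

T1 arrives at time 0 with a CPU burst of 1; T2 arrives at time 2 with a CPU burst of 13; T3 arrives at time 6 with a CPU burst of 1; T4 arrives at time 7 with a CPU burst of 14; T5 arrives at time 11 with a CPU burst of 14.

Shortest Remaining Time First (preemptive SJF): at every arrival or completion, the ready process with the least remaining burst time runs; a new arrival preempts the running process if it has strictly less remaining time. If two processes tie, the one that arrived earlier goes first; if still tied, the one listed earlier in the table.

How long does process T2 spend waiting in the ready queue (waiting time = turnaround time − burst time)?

Timeline: | T1 0-1 | idle 1-2 | T2 2-6 | T3 6-7 | T2 7-16 | T4 16-30 | T5 30-44 |
Completion: T1=1  T2=16  T3=7  T4=30  T5=44
Waiting(T2) = turnaround − burst = 14 − 13 = 1

1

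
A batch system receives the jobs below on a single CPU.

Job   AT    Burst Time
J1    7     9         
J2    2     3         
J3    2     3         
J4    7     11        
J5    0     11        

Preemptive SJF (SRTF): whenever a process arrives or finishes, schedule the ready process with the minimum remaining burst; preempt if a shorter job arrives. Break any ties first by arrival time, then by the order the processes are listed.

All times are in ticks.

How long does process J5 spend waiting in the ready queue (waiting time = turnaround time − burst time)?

6

Gantt: | J5 0-2 | J2 2-5 | J3 5-8 | J5 8-17 | J1 17-26 | J4 26-37 |
Completion: J1=26  J2=5  J3=8  J4=37  J5=17
Turnaround (C−A): J1=19  J2=3  J3=6  J4=30  J5=17
Waiting(J5) = turnaround − burst = 17 − 11 = 6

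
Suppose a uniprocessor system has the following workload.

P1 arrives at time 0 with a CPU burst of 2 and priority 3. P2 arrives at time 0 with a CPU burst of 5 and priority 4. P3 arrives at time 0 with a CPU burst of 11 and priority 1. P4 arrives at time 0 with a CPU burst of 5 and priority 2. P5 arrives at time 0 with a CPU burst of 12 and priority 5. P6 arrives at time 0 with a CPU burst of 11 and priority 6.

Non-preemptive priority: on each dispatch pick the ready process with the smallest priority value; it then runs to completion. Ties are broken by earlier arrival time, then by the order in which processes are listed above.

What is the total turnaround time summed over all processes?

149

Timeline: | P3 0-11 | P4 11-16 | P1 16-18 | P2 18-23 | P5 23-35 | P6 35-46 |
Completion: P1=18  P2=23  P3=11  P4=16  P5=35  P6=46
Turnaround = completion − arrival: P1=18, P2=23, P3=11, P4=16, P5=35, P6=46
Total turnaround = 18 + 23 + 11 + 16 + 35 + 46 = 149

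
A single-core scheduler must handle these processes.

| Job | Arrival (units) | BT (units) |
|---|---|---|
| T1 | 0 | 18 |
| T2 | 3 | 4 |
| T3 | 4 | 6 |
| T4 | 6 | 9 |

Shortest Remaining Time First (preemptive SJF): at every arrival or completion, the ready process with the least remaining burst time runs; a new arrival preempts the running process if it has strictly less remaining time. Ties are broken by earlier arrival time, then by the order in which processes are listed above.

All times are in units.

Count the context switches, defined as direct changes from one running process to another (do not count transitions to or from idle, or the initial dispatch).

4

Schedule: | T1 0-3 | T2 3-7 | T3 7-13 | T4 13-22 | T1 22-37 |
Completion: T1=37  T2=7  T3=13  T4=22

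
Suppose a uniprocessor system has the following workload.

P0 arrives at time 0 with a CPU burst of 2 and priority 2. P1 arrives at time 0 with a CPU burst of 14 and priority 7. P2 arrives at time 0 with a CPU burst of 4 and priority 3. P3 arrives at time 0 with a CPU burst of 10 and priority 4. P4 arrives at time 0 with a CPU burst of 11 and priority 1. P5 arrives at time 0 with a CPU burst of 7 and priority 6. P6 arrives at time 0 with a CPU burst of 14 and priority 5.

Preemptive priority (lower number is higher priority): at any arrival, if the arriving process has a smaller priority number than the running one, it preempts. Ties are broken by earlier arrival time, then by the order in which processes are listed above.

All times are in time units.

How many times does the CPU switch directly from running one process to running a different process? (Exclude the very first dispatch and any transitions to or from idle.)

6

Timeline: | P4 0-11 | P0 11-13 | P2 13-17 | P3 17-27 | P6 27-41 | P5 41-48 | P1 48-62 |
Completion: P0=13  P1=62  P2=17  P3=27  P4=11  P5=48  P6=41
Turnaround (C−A): P0=13  P1=62  P2=17  P3=27  P4=11  P5=48  P6=41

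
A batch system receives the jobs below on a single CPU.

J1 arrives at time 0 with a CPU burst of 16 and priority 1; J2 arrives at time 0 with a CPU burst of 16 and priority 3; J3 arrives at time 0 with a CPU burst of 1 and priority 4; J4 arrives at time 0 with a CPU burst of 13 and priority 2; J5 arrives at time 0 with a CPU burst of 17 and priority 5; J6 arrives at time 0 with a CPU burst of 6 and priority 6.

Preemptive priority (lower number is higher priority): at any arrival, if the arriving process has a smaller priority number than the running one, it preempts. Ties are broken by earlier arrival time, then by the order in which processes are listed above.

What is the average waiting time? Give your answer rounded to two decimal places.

Timeline: | J1 0-16 | J4 16-29 | J2 29-45 | J3 45-46 | J5 46-63 | J6 63-69 |
Completion: J1=16  J2=45  J3=46  J4=29  J5=63  J6=69
Waiting times: J1=0, J2=29, J3=45, J4=16, J5=46, J6=63
Average waiting = (0+29+45+16+46+63) / 6 = 199/6 = 33.17

33.17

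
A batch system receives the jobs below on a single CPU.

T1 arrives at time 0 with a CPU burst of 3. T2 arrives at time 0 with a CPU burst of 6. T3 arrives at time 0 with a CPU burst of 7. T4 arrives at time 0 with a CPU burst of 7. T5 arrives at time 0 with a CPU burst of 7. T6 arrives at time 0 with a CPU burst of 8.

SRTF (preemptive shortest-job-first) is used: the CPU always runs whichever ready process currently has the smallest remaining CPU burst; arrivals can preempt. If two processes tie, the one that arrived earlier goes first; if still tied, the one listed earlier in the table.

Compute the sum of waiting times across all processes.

81

Schedule: | T1 0-3 | T2 3-9 | T3 9-16 | T4 16-23 | T5 23-30 | T6 30-38 |
Completion: T1=3  T2=9  T3=16  T4=23  T5=30  T6=38
Waiting = turnaround − burst: T1=0, T2=3, T3=9, T4=16, T5=23, T6=30
Total waiting = 0 + 3 + 9 + 16 + 23 + 30 = 81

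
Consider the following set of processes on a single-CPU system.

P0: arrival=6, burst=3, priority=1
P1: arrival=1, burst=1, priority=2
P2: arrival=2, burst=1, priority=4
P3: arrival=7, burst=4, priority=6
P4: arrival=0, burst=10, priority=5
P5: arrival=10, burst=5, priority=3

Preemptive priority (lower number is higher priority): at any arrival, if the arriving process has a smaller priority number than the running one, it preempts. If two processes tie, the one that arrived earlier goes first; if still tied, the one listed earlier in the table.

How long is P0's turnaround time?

3

Timeline: | P4 0-1 | P1 1-2 | P2 2-3 | P4 3-6 | P0 6-9 | P4 9-10 | P5 10-15 | P4 15-20 | P3 20-24 |
Completion: P0=9  P1=2  P2=3  P3=24  P4=20  P5=15
Turnaround (C−A): P0=3  P1=1  P2=1  P3=17  P4=20  P5=5
Turnaround(P0) = completion − arrival = 9 − 6 = 3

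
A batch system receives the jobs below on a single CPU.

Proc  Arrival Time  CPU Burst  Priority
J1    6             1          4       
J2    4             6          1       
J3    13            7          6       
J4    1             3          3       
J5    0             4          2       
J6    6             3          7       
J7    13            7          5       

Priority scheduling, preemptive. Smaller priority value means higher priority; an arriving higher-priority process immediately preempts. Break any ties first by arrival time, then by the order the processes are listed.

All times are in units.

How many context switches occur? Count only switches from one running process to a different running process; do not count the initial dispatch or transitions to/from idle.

6

Timeline: | J5 0-4 | J2 4-10 | J4 10-13 | J1 13-14 | J7 14-21 | J3 21-28 | J6 28-31 |
Completion: J1=14  J2=10  J3=28  J4=13  J5=4  J6=31  J7=21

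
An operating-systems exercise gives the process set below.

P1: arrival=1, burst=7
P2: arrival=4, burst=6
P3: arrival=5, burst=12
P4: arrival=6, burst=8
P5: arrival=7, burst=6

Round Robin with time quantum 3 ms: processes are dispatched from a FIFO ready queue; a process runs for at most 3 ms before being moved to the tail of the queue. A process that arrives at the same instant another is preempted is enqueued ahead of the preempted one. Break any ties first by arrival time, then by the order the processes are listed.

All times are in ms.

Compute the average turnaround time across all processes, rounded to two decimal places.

Gantt: | idle 0-1 | P1 1-4 | P2 4-7 | P1 7-10 | P3 10-13 | P4 13-16 | P5 16-19 | P2 19-22 | P1 22-23 | P3 23-26 | P4 26-29 | P5 29-32 | P3 32-35 | P4 35-37 | P3 37-40 |
Completion: P1=23  P2=22  P3=40  P4=37  P5=32
Turnaround (C−A): P1=22  P2=18  P3=35  P4=31  P5=25
Turnaround times: P1=22, P2=18, P3=35, P4=31, P5=25
Average turnaround = (22+18+35+31+25) / 5 = 131/5 = 26.20

26.20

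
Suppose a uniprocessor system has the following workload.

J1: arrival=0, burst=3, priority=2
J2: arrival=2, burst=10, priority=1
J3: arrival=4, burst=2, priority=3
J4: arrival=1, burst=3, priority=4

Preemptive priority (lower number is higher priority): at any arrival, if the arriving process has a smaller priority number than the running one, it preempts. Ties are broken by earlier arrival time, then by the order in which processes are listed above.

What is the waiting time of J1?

10

Gantt: | J1 0-2 | J2 2-12 | J1 12-13 | J3 13-15 | J4 15-18 |
Completion: J1=13  J2=12  J3=15  J4=18
Turnaround (C−A): J1=13  J2=10  J3=11  J4=17
Waiting(J1) = turnaround − burst = 13 − 3 = 10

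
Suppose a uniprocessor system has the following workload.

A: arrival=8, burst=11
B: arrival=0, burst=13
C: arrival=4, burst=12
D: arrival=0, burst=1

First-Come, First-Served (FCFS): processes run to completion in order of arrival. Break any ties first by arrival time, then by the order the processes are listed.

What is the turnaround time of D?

Gantt: | B 0-13 | D 13-14 | C 14-26 | A 26-37 |
Completion: A=37  B=13  C=26  D=14
Turnaround (C−A): A=29  B=13  C=22  D=14
Turnaround(D) = completion − arrival = 14 − 0 = 14

14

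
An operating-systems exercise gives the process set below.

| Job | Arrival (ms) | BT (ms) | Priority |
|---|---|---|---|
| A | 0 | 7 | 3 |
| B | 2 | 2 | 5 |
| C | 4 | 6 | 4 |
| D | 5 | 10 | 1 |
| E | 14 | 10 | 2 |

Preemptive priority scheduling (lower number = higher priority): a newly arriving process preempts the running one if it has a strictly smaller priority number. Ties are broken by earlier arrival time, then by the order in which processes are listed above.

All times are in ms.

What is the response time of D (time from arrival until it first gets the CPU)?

0

Schedule: | A 0-5 | D 5-15 | E 15-25 | A 25-27 | C 27-33 | B 33-35 |
Completion: A=27  B=35  C=33  D=15  E=25
Turnaround (C−A): A=27  B=33  C=29  D=10  E=11
Response(D) = first start − arrival = 5 − 5 = 0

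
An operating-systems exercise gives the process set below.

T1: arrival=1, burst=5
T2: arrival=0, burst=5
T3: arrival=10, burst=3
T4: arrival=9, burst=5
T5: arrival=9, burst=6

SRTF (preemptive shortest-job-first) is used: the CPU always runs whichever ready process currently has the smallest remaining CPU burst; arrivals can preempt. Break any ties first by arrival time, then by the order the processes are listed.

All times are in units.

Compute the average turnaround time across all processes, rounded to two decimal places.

Timeline: | T2 0-5 | T1 5-10 | T3 10-13 | T4 13-18 | T5 18-24 |
Completion: T1=10  T2=5  T3=13  T4=18  T5=24
Turnaround times: T1=9, T2=5, T3=3, T4=9, T5=15
Average turnaround = (9+5+3+9+15) / 5 = 41/5 = 8.20

8.20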